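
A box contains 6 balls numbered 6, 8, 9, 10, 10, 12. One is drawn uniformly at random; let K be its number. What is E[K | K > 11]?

12

P(K > 11) = 1/6.
Σ over the event: 12·1/6 = 2.
E[K | K > 11] = (2) / (1/6) = 12.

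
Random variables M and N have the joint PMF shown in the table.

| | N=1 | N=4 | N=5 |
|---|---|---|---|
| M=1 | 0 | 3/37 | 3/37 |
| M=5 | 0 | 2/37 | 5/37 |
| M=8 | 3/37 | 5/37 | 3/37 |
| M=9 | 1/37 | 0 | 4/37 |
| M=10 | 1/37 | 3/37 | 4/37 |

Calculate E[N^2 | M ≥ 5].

565/31

P(M ≥ 5) = 31/37.
Summing N^2·P(M=x,N=y) over the conditioning event gives 565/37.
E[N^2 | M ≥ 5] = (565/37) / (31/37) = 565/31.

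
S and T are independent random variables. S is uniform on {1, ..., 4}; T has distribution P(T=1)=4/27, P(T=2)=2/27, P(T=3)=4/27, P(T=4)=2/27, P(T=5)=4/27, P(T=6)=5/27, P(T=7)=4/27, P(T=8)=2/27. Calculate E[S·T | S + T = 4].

P(S + T = 4) = 5/54.
Summing ST·P(x,y) over outcomes with S + T = 4 gives 8/27.
E[S·T | S + T = 4] = (8/27) / (5/54) = 16/5.

16/5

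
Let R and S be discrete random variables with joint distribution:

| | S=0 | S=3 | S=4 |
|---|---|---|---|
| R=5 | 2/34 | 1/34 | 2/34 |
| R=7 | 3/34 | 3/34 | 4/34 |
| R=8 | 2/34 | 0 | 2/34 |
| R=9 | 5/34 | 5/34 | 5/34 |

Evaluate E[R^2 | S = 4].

P(S = 4) = 13/34.
Summing R^2·P(R=x,S=y) over the conditioning event gives 779/34.
E[R^2 | S = 4] = (779/34) / (13/34) = 779/13.

779/13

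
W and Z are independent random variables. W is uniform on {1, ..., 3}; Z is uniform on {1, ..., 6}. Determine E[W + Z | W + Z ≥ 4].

91/15

P(W + Z ≥ 4) = 5/6.
Summing (W+Z)·P(x,y) over outcomes with W + Z ≥ 4 gives 91/18.
E[W + Z | W + Z ≥ 4] = (91/18) / (5/6) = 91/15.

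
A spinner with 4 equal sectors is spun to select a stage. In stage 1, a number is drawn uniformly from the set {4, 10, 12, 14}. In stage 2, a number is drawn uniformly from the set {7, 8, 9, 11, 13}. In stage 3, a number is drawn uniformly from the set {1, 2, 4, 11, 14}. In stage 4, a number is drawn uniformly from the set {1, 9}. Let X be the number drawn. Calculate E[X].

E[X | stage 1] = (4+10+12+14)/4 = 10.
E[X | stage 2] = (7+8+9+11+13)/5 = 48/5.
E[X | stage 3] = (1+2+4+11+14)/5 = 32/5.
E[X | stage 4] = (1+9)/2 = 5.
E[X] = (1/4)·(10) + (1/4)·(48/5) + (1/4)·(32/5) + (1/4)·(5) = 31/4.

31/4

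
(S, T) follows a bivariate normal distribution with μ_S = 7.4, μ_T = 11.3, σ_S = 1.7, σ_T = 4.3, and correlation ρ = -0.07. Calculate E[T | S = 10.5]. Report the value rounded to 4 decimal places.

For a bivariate normal, E[T | S=x] = μ_T + ρ·(σ_T/σ_S)·(x − μ_S).
E[T | S=10.5] = 11.3 + (-0.07)·(4.3/1.7)·(10.5 − (7.4)) = 11.3 + (-0.17706)·(3.1) = 10.7511.

10.7511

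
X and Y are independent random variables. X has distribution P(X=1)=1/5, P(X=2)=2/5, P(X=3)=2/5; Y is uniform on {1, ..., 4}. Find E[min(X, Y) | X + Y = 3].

P(X + Y = 3) = 3/20.
Summing min(X,Y)·P(x,y) over outcomes with X + Y = 3 gives 3/20.
E[min(X, Y) | X + Y = 3] = (3/20) / (3/20) = 1.

1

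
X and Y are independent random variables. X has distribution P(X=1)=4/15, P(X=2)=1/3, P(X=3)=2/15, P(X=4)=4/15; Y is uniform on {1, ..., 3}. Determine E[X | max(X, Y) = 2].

P(max(X, Y) = 2) = 14/45.
Summing X·P(x,y) over outcomes with max(X, Y) = 2 gives 8/15.
E[X | max(X, Y) = 2] = (8/15) / (14/45) = 12/7.

12/7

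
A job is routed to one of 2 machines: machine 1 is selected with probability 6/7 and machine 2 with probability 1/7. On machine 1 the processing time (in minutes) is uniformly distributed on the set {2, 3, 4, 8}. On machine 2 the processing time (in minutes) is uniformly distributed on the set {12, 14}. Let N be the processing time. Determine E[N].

11/2

E[N | machine 1] = (2+3+4+8)/4 = 17/4.
E[N | machine 2] = (12+14)/2 = 13.
E[N] = (6/7)·(17/4) + (1/7)·(13) = 11/2.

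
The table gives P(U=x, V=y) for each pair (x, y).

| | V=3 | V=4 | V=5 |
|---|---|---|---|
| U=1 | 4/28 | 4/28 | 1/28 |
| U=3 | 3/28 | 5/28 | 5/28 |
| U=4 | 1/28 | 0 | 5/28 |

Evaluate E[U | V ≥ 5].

36/11

P(V ≥ 5) = 11/28.
Σ U·P over the event = 1·(1/28) + 3·(5/28) + 4·(5/28) = 9/7.
E[U | V ≥ 5] = (9/7) / (11/28) = 36/11.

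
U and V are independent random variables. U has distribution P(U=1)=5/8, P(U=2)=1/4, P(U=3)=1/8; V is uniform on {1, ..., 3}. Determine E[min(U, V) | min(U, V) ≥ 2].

13/6

P(min(U, V) ≥ 2) = 1/4.
Summing min(U,V)·P(x,y) over outcomes with min(U, V) ≥ 2 gives 13/24.
E[min(U, V) | min(U, V) ≥ 2] = (13/24) / (1/4) = 13/6.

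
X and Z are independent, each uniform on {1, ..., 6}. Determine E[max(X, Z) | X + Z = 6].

21/5

Outcomes with X + Z = 6: (1,5), (2,4), (3,3), (4,2), (5,1), each with probability 1/36.
E[max(X, Z) | X + Z = 6] = (5 + 4 + 3 + 4 + 5) / 5 = 21/5.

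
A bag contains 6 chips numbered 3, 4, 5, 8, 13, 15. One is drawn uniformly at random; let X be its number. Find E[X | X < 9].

P(X < 9) = 2/3.
Σ over the event: 3·1/6 + 4·1/6 + 5·1/6 + 8·1/6 = 10/3.
E[X | X < 9] = (10/3) / (2/3) = 5.

5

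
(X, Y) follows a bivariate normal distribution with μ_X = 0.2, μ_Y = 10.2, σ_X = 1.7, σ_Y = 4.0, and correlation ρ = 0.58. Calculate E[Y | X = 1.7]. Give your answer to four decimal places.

For a bivariate normal, E[Y | X=x] = μ_Y + ρ·(σ_Y/σ_X)·(x − μ_X).
E[Y | X=1.7] = 10.2 + (0.58)·(4.0/1.7)·(1.7 − (0.2)) = 10.2 + (1.3647)·(1.5) = 12.2471.

12.2471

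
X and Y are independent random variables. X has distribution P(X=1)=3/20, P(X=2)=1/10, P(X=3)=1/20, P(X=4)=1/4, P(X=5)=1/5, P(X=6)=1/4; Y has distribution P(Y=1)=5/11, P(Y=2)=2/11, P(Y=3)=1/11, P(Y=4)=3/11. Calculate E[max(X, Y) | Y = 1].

4

P(Y = 1) = 5/11.
Summing max(X,Y)·P(x,y) over outcomes with Y = 1 gives 20/11.
E[max(X, Y) | Y = 1] = (20/11) / (5/11) = 4.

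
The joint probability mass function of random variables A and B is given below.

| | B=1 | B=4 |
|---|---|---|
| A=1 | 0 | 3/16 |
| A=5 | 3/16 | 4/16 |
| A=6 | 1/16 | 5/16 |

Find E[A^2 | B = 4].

283/12

P(B = 4) = 3/4.
Summing A^2·P(A=x,B=y) over the conditioning event gives 283/16.
E[A^2 | B = 4] = (283/16) / (3/4) = 283/12.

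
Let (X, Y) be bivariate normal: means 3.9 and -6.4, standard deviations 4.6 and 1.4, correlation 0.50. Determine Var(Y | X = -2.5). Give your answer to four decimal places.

1.4700

The conditional variance in a bivariate normal is σ_Y²(1 − ρ²), independent of x.
Var(Y | X=-2.5) = (1.4)²·(1 − (0.50)²) = 1.96·0.75 = 1.4700.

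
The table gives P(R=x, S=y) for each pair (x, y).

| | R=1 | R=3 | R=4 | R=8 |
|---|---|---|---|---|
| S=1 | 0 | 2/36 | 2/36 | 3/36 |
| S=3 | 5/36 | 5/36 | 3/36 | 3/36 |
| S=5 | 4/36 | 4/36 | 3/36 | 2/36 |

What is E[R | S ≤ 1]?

P(S ≤ 1) = 7/36.
Σ R·P over the event = 3·(2/36) + 4·(2/36) + 8·(3/36) = 19/18.
E[R | S ≤ 1] = (19/18) / (7/36) = 38/7.

38/7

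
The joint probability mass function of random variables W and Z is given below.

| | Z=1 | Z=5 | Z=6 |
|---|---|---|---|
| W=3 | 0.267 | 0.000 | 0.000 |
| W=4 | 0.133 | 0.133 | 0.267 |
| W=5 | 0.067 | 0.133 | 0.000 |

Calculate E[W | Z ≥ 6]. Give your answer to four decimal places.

P(Z ≥ 6) = 0.267.
Summing W·P(W=x,Z=y) over the conditioning event gives 1.068.
E[W | Z ≥ 6] = (1.068) / (0.267) = 4.0000.

4.0000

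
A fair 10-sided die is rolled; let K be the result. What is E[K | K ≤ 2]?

Given K ≤ 2, K is equally likely to be any of {1, 2}.
E[K | K ≤ 2] = (1 + 2) / 2 = 3/2.

3/2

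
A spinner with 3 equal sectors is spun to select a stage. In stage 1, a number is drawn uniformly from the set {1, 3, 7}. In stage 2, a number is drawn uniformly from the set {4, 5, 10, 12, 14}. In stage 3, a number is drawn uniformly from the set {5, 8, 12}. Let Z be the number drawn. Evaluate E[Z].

7

E[Z | stage 1] = (1+3+7)/3 = 11/3.
E[Z | stage 2] = (4+5+10+12+14)/5 = 9.
E[Z | stage 3] = (5+8+12)/3 = 25/3.
By the law of total expectation,
E[Z] = (1/3)·(11/3) + (1/3)·(9) + (1/3)·(25/3) = 7.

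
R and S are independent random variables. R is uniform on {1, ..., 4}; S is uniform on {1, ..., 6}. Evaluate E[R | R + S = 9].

Outcomes with R + S = 9: (3,6), (4,5), each with probability 1/24.
E[R | R + S = 9] = (3 + 4) / 2 = 7/2.

7/2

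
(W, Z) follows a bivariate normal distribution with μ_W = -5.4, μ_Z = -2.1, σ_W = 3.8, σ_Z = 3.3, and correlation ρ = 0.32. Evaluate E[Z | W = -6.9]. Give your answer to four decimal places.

-2.5168

The regression of Z on W has slope ρ·σ_Z/σ_W and passes through (μ_W, μ_Z).
E[Z | W=-6.9] = -2.1 + (0.32)·(3.3/3.8)·(-6.9 − (-5.4)) = -2.1 + (0.27789)·(-1.5) = -2.5168.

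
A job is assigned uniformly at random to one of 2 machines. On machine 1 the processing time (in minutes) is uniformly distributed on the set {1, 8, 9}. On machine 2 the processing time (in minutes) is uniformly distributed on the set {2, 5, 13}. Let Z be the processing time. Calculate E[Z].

19/3

E[Z | machine 1] = (1+8+9)/3 = 6.
E[Z | machine 2] = (2+5+13)/3 = 20/3.
By the law of total expectation,
E[Z] = (1/2)·(6) + (1/2)·(20/3) = 19/3.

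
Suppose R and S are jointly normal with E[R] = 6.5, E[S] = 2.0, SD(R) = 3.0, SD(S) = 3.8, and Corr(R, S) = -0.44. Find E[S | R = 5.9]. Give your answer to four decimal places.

2.3344

E[S | R=x] = μ_S + ρ(σ_S/σ_R)(x − μ_R) for jointly normal variables.
E[S | R=5.9] = 2.0 + (-0.44)·(3.8/3.0)·(5.9 − (6.5)) = 2.0 + (-0.55733)·(-0.6) = 2.3344.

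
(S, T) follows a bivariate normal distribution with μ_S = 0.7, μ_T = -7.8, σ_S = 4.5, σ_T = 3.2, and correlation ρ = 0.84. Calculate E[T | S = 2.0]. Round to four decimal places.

E[T | S=x] = μ_T + ρ(σ_T/σ_S)(x − μ_S) for jointly normal variables.
E[T | S=2.0] = -7.8 + (0.84)·(3.2/4.5)·(2.0 − (0.7)) = -7.8 + (0.59733)·(1.3) = -7.0235.

-7.0235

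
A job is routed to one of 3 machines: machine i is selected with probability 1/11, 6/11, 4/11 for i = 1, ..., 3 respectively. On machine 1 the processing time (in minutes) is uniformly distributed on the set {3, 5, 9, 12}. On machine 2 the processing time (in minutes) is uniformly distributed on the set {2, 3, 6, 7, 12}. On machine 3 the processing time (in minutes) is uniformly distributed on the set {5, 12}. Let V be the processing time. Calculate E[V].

309/44

E[V | machine 1] = (3+5+9+12)/4 = 29/4.
E[V | machine 2] = (2+3+6+7+12)/5 = 6.
E[V | machine 3] = (5+12)/2 = 17/2.
By the law of total expectation,
E[V] = (1/11)·(29/4) + (6/11)·(6) + (4/11)·(17/2) = 309/44.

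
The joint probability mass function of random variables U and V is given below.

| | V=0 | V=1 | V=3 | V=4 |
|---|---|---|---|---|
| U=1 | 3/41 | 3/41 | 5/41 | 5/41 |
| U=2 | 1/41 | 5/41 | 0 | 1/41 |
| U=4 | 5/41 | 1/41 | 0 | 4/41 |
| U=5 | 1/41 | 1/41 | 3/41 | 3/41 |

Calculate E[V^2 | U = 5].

P(U = 5) = 8/41.
Σ V^2·P over the event = 0·(1/41) + 1·(1/41) + 9·(3/41) + 16·(3/41) = 76/41.
E[V^2 | U = 5] = (76/41) / (8/41) = 19/2.

19/2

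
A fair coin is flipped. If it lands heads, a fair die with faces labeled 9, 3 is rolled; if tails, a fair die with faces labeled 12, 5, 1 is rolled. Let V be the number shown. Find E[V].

6

E[V | heads] = (9+3)/2 = 6.
E[V | tails] = (12+5+1)/3 = 6.
By the law of total expectation,
E[V] = (1/2)·(6) + (1/2)·(6) = 6.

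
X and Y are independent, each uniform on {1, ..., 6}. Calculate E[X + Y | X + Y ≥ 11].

Outcomes with X + Y ≥ 11: (5,6), (6,5), (6,6), each with probability 1/36.
E[X + Y | X + Y ≥ 11] = (11 + 11 + 12) / 3 = 34/3.

34/3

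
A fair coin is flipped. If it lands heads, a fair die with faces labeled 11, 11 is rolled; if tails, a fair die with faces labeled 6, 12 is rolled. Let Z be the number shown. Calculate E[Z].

E[Z | heads] = (11+11)/2 = 11.
E[Z | tails] = (6+12)/2 = 9.
E[Z] = (1/2)·(11) + (1/2)·(9) = 10.

10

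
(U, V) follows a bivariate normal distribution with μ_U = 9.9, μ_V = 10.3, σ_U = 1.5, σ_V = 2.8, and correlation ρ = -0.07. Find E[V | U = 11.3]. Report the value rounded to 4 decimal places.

10.1171

The regression of V on U has slope ρ·σ_V/σ_U and passes through (μ_U, μ_V).
E[V | U=11.3] = 10.3 + (-0.07)·(2.8/1.5)·(11.3 − (9.9)) = 10.3 + (-0.13067)·(1.4) = 10.1171.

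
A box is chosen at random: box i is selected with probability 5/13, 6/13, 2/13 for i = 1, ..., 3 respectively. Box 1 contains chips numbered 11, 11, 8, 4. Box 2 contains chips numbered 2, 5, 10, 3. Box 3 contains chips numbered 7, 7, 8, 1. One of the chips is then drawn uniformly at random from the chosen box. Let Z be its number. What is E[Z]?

84/13

E[Z | box 1] = (11+11+8+4)/4 = 17/2.
E[Z | box 2] = (2+5+10+3)/4 = 5.
E[Z | box 3] = (7+7+8+1)/4 = 23/4.
E[Z] = (5/13)·(17/2) + (6/13)·(5) + (2/13)·(23/4) = 84/13.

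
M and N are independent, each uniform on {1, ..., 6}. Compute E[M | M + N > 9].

Outcomes with M + N > 9: (4,6), (5,5), (5,6), (6,4), (6,5), (6,6), each with probability 1/36.
E[M | M + N > 9] = (4 + 5 + 5 + 6 + 6 + 6) / 6 = 16/3.

16/3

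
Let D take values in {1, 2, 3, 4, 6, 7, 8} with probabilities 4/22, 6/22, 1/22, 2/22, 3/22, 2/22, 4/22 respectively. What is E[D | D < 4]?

P(D < 4) = 1/2.
Σ over the event: 1·2/11 + 2·3/11 + 3·1/22 = 19/22.
E[D | D < 4] = (19/22) / (1/2) = 19/11.

19/11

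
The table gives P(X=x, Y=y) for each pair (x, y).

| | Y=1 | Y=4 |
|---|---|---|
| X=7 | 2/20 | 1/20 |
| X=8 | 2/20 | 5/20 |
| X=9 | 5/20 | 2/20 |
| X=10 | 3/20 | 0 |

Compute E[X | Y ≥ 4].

65/8

P(Y ≥ 4) = 2/5.
Σ X·P over the event = 7·(1/20) + 8·(5/20) + 9·(2/20) = 13/4.
E[X | Y ≥ 4] = (13/4) / (2/5) = 65/8.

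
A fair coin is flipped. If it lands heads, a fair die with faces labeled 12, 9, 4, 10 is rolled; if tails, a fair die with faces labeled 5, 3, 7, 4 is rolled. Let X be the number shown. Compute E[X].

E[X | heads] = (12+9+4+10)/4 = 35/4.
E[X | tails] = (5+3+7+4)/4 = 19/4.
E[X] = (1/2)·(35/4) + (1/2)·(19/4) = 27/4.

27/4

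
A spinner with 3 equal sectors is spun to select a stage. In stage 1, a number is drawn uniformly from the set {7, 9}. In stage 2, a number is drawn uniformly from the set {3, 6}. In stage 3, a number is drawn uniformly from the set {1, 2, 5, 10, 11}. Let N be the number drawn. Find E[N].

E[N | stage 1] = (7+9)/2 = 8.
E[N | stage 2] = (3+6)/2 = 9/2.
E[N | stage 3] = (1+2+5+10+11)/5 = 29/5.
E[N] = (1/3)·(8) + (1/3)·(9/2) + (1/3)·(29/5) = 61/10.

61/10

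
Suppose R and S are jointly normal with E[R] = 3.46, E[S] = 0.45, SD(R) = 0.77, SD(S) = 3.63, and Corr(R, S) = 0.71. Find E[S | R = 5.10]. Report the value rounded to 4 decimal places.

For a bivariate normal, E[S | R=x] = μ_S + ρ·(σ_S/σ_R)·(x − μ_R).
E[S | R=5.10] = 0.45 + (0.71)·(3.63/0.77)·(5.10 − (3.46)) = 0.45 + (3.34714)·(1.64) = 5.9393.

5.9393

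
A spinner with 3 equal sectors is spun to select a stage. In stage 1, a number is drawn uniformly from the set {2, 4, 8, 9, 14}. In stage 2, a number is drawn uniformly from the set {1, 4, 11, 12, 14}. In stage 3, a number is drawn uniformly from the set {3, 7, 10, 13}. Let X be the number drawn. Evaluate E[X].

E[X | stage 1] = (2+4+8+9+14)/5 = 37/5.
E[X | stage 2] = (1+4+11+12+14)/5 = 42/5.
E[X | stage 3] = (3+7+10+13)/4 = 33/4.
By the law of total expectation,
E[X] = (1/3)·(37/5) + (1/3)·(42/5) + (1/3)·(33/4) = 481/60.

481/60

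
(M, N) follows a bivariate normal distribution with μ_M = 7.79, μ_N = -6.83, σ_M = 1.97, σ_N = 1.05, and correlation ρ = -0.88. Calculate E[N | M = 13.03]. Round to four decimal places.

E[N | M=x] = μ_N + ρ(σ_N/σ_M)(x − μ_M) for jointly normal variables.
E[N | M=13.03] = -6.83 + (-0.88)·(1.05/1.97)·(13.03 − (7.79)) = -6.83 + (-0.469036)·(5.24) = -9.2877.

-9.2877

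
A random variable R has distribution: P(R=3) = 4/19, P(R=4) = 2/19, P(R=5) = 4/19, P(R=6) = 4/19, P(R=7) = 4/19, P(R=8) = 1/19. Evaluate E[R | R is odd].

P(R is odd) = 12/19.
Σ over the event: 3·4/19 + 5·4/19 + 7·4/19 = 60/19.
E[R | R is odd] = (60/19) / (12/19) = 5.

5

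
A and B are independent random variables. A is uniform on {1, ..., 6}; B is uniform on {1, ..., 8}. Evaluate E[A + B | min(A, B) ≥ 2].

P(min(A, B) ≥ 2) = 35/48.
Summing (A+B)·P(x,y) over outcomes with min(A, B) ≥ 2 gives 105/16.
E[A + B | min(A, B) ≥ 2] = (105/16) / (35/48) = 9.

9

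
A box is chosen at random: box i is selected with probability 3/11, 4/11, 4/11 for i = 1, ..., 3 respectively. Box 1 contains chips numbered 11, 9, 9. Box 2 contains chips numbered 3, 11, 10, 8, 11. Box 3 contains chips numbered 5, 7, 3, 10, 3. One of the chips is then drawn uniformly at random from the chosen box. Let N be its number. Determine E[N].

39/5

E[N | box 1] = (11+9+9)/3 = 29/3.
E[N | box 2] = (3+11+10+8+11)/5 = 43/5.
E[N | box 3] = (5+7+3+10+3)/5 = 28/5.
E[N] = (3/11)·(29/3) + (4/11)·(43/5) + (4/11)·(28/5) = 39/5.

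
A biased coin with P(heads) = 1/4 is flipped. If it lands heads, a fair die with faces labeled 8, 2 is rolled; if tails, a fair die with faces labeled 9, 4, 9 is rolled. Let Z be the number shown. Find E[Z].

E[Z | heads] = (8+2)/2 = 5.
E[Z | tails] = (9+4+9)/3 = 22/3.
By the law of total expectation,
E[Z] = (1/4)·(5) + (3/4)·(22/3) = 27/4.

27/4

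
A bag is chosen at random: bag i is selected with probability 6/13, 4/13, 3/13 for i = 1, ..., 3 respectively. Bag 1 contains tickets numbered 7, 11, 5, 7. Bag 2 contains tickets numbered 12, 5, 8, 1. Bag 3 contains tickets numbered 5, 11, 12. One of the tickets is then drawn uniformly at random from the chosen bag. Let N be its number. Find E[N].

99/13

E[N | bag 1] = (7+11+5+7)/4 = 15/2.
E[N | bag 2] = (12+5+8+1)/4 = 13/2.
E[N | bag 3] = (5+11+12)/3 = 28/3.
E[N] = (6/13)·(15/2) + (4/13)·(13/2) + (3/13)·(28/3) = 99/13.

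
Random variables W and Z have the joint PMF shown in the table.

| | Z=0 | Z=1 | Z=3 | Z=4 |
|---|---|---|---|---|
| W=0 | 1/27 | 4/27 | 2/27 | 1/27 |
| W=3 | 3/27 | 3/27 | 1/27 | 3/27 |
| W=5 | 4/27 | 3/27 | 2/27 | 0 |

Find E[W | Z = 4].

P(Z = 4) = 4/27.
Σ W·P over the event = 0·(1/27) + 3·(3/27) = 1/3.
E[W | Z = 4] = (1/3) / (4/27) = 9/4.

9/4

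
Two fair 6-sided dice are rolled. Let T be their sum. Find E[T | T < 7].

P(T < 7) = 5/12.
Σ over the event: 2·1/36 + 3·1/18 + 4·1/12 + 5·1/9 + 6·5/36 = 35/18.
E[T | T < 7] = (35/18) / (5/12) = 14/3.

14/3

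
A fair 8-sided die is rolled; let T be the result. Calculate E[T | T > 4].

Given T > 4, T is equally likely to be any of {5, 6, 7, 8}.
E[T | T > 4] = (5 + 6 + 7 + 8) / 4 = 13/2.

13/2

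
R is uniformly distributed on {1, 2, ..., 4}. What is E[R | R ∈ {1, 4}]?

P(R ∈ {1, 4}) = 1/2.
Σ over the event: 1·1/4 + 4·1/4 = 5/4.
E[R | R ∈ {1, 4}] = (5/4) / (1/2) = 5/2.

5/2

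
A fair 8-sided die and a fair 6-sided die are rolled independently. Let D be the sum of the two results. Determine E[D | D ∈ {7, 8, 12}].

42/5

P(D ∈ {7, 8, 12}) = 5/16.
Σ over the event: 7·1/8 + 8·1/8 + 12·1/16 = 21/8.
E[D | D ∈ {7, 8, 12}] = (21/8) / (5/16) = 42/5.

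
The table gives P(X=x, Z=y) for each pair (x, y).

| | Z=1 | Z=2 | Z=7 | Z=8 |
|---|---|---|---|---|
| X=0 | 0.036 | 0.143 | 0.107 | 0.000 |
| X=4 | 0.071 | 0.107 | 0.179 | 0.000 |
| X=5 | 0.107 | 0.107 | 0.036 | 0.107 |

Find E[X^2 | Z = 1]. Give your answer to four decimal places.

17.8084

P(Z = 1) = 0.214.
Σ X^2·P over the event = 0·(0.036) + 16·(0.071) + 25·(0.107) = 3.811.
E[X^2 | Z = 1] = (3.811) / (0.214) = 17.8084.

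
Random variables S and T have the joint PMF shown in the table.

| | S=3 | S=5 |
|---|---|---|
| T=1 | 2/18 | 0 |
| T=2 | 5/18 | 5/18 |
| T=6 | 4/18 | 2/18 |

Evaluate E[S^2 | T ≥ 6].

43/3

P(T ≥ 6) = 1/3.
Σ S^2·P over the event = 9·(4/18) + 25·(2/18) = 43/9.
E[S^2 | T ≥ 6] = (43/9) / (1/3) = 43/3.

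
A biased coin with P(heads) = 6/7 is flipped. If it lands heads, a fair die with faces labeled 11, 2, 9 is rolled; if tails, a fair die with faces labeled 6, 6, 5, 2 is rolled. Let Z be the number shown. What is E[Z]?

E[Z | heads] = (11+2+9)/3 = 22/3.
E[Z | tails] = (6+6+5+2)/4 = 19/4.
By the law of total expectation,
E[Z] = (6/7)·(22/3) + (1/7)·(19/4) = 195/28.

195/28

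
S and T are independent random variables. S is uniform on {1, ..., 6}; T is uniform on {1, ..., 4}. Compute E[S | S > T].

P(S > T) = 7/12.
Summing S·P(x,y) over outcomes with S > T gives 8/3.
E[S | S > T] = (8/3) / (7/12) = 32/7.

32/7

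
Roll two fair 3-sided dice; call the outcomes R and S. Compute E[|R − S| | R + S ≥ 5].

2/3

P(R + S ≥ 5) = 1/3.
Summing |R−S|·P(x,y) over outcomes with R + S ≥ 5 gives 2/9.
E[|R − S| | R + S ≥ 5] = (2/9) / (1/3) = 2/3.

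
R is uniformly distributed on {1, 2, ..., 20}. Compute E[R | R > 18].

Given R > 18, R is equally likely to be any of {19, 20}.
E[R | R > 18] = (19 + 20) / 2 = 39/2.

39/2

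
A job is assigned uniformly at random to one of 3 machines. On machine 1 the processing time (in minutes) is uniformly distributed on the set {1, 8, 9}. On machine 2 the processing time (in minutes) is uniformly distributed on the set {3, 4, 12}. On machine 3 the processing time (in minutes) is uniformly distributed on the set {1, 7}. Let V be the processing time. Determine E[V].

49/9

E[V | machine 1] = (1+8+9)/3 = 6.
E[V | machine 2] = (3+4+12)/3 = 19/3.
E[V | machine 3] = (1+7)/2 = 4.
By the law of total expectation,
E[V] = (1/3)·(6) + (1/3)·(19/3) + (1/3)·(4) = 49/9.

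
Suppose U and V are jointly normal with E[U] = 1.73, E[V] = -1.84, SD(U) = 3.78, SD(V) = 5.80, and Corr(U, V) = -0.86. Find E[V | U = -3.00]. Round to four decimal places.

The regression of V on U has slope ρ·σ_V/σ_U and passes through (μ_U, μ_V).
E[V | U=-3.00] = -1.84 + (-0.86)·(5.80/3.78)·(-3.00 − (1.73)) = -1.84 + (-1.31958)·(-4.73) = 4.4016.

4.4016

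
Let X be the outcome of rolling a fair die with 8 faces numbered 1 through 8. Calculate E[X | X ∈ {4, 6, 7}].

17/3

P(X ∈ {4, 6, 7}) = 3/8.
Σ over the event: 4·1/8 + 6·1/8 + 7·1/8 = 17/8.
E[X | X ∈ {4, 6, 7}] = (17/8) / (3/8) = 17/3.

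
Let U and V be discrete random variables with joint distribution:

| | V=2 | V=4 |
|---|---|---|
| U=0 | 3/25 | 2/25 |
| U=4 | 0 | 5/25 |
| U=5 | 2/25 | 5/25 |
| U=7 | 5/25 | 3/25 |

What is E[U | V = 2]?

P(V = 2) = 2/5.
Σ U·P over the event = 0·(3/25) + 5·(2/25) + 7·(5/25) = 9/5.
E[U | V = 2] = (9/5) / (2/5) = 9/2.

9/2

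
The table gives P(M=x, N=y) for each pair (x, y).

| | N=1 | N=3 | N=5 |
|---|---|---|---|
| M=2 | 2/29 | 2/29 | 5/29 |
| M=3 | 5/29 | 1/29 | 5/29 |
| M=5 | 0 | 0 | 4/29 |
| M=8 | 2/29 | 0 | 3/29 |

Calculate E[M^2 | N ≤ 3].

P(N ≤ 3) = 12/29.
Σ M^2·P over the event = 4·(2/29) + 4·(2/29) + 9·(5/29) + 9·(1/29) + 64·(2/29) = 198/29.
E[M^2 | N ≤ 3] = (198/29) / (12/29) = 33/2.

33/2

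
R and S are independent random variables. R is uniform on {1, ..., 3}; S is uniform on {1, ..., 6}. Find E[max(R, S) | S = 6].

Outcomes with S = 6: (1,6), (2,6), (3,6), each with probability 1/18.
E[max(R, S) | S = 6] = (6 + 6 + 6) / 3 = 6.

6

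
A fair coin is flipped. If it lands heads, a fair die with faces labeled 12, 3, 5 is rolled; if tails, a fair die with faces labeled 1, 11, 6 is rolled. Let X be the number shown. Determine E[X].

E[X | heads] = (12+3+5)/3 = 20/3.
E[X | tails] = (1+11+6)/3 = 6.
E[X] = (1/2)·(20/3) + (1/2)·(6) = 19/3.

19/3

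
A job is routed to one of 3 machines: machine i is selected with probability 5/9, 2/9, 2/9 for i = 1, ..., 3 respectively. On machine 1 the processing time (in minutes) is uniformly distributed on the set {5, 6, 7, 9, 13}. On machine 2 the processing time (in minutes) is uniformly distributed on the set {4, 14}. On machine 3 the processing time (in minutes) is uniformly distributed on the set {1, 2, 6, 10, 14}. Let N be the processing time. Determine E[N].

E[N | machine 1] = (5+6+7+9+13)/5 = 8.
E[N | machine 2] = (4+14)/2 = 9.
E[N | machine 3] = (1+2+6+10+14)/5 = 33/5.
E[N] = (5/9)·(8) + (2/9)·(9) + (2/9)·(33/5) = 356/45.

356/45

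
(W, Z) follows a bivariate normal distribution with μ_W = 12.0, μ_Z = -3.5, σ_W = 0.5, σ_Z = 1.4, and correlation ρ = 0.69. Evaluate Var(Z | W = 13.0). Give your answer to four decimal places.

1.0268

For a bivariate normal, Var(Z | W=x) = σ_Z²(1 − ρ²).
Var(Z | W=13.0) = (1.4)²·(1 − (0.69)²) = 1.96·0.5239 = 1.0268.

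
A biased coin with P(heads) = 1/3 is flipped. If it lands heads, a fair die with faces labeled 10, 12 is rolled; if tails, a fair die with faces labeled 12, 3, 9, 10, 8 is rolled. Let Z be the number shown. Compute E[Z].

139/15

E[Z | heads] = (10+12)/2 = 11.
E[Z | tails] = (12+3+9+10+8)/5 = 42/5.
By the law of total expectation,
E[Z] = (1/3)·(11) + (2/3)·(42/5) = 139/15.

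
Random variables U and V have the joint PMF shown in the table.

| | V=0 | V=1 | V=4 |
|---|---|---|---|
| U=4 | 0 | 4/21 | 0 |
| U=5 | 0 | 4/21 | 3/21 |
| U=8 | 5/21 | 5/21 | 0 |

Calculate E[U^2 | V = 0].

64

P(V = 0) = 5/21.
Σ U^2·P over the event = 64·(5/21) = 320/21.
E[U^2 | V = 0] = (320/21) / (5/21) = 64.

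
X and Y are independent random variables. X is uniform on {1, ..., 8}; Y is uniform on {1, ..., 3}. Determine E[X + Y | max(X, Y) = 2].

Outcomes with max(X, Y) = 2: (1,2), (2,1), (2,2), each with probability 1/24.
E[X + Y | max(X, Y) = 2] = (3 + 3 + 4) / 3 = 10/3.

10/3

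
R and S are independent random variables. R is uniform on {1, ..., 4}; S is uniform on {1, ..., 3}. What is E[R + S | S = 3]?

11/2

P(S = 3) = 1/3.
Summing (R+S)·P(x,y) over outcomes with S = 3 gives 11/6.
E[R + S | S = 3] = (11/6) / (1/3) = 11/2.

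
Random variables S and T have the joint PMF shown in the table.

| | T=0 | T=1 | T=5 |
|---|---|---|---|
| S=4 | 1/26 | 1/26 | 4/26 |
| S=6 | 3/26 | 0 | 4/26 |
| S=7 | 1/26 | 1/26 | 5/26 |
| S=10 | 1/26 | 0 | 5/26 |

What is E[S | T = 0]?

13/2

P(T = 0) = 3/13.
Σ S·P over the event = 4·(1/26) + 6·(3/26) + 7·(1/26) + 10·(1/26) = 3/2.
E[S | T = 0] = (3/2) / (3/13) = 13/2.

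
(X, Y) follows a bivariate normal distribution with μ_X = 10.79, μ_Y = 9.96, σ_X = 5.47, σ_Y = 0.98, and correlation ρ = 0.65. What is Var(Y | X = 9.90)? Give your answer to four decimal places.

0.5546

Var(Y | X=x) = (1 − ρ²)·σ_Y².
Var(Y | X=9.90) = (0.98)²·(1 − (0.65)²) = 0.9604·0.5775 = 0.5546.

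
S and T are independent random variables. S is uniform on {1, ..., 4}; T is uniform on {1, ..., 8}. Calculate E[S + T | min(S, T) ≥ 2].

P(min(S, T) ≥ 2) = 21/32.
Summing (S+T)·P(x,y) over outcomes with min(S, T) ≥ 2 gives 21/4.
E[S + T | min(S, T) ≥ 2] = (21/4) / (21/32) = 8.

8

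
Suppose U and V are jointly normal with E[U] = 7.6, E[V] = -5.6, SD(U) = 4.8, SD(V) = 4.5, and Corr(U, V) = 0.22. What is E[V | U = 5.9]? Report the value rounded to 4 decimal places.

-5.9506

The regression of V on U has slope ρ·σ_V/σ_U and passes through (μ_U, μ_V).
E[V | U=5.9] = -5.6 + (0.22)·(4.5/4.8)·(5.9 − (7.6)) = -5.6 + (0.20625)·(-1.7) = -5.9506.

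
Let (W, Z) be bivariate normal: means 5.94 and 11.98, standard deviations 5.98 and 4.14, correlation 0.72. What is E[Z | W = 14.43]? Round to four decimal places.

The regression of Z on W has slope ρ·σ_Z/σ_W and passes through (μ_W, μ_Z).
E[Z | W=14.43] = 11.98 + (0.72)·(4.14/5.98)·(14.43 − (5.94)) = 11.98 + (0.49846)·(8.49) = 16.2119.

16.2119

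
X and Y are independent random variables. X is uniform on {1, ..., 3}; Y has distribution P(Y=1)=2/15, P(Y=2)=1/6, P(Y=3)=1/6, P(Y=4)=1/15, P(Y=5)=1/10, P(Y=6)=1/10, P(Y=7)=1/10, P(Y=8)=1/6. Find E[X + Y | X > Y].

53/13

P(X > Y) = 13/90.
Summing (X+Y)·P(x,y) over outcomes with X > Y gives 53/90.
E[X + Y | X > Y] = (53/90) / (13/90) = 53/13.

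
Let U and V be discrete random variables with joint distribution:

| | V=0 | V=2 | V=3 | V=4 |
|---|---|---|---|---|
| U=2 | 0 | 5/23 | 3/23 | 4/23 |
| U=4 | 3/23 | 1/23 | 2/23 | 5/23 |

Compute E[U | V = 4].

P(V = 4) = 9/23.
Σ U·P over the event = 2·(4/23) + 4·(5/23) = 28/23.
E[U | V = 4] = (28/23) / (9/23) = 28/9.

28/9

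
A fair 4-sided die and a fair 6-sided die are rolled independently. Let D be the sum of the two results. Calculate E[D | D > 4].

P(D > 4) = 3/4.
Σ over the event: 5·1/6 + 6·1/6 + 7·1/6 + 8·1/8 + 9·1/12 + 10·1/24 = 31/6.
E[D | D > 4] = (31/6) / (3/4) = 62/9.

62/9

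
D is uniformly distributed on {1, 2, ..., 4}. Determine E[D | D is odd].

Given D is odd, D is equally likely to be any of {1, 3}.
E[D | D is odd] = (1 + 3) / 2 = 2.

2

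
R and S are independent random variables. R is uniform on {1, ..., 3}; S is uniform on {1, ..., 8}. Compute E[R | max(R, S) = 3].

12/5

P(max(R, S) = 3) = 5/24.
Summing R·P(x,y) over outcomes with max(R, S) = 3 gives 1/2.
E[R | max(R, S) = 3] = (1/2) / (5/24) = 12/5.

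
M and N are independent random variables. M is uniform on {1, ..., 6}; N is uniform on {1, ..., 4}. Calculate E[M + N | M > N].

47/7

P(M > N) = 7/12.
Summing (M+N)·P(x,y) over outcomes with M > N gives 47/12.
E[M + N | M > N] = (47/12) / (7/12) = 47/7.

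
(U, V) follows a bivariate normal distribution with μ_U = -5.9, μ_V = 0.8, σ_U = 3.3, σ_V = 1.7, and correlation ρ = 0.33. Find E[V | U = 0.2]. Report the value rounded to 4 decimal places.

For a bivariate normal, E[V | U=x] = μ_V + ρ·(σ_V/σ_U)·(x − μ_U).
E[V | U=0.2] = 0.8 + (0.33)·(1.7/3.3)·(0.2 − (-5.9)) = 0.8 + (0.17)·(6.1) = 1.8370.

1.8370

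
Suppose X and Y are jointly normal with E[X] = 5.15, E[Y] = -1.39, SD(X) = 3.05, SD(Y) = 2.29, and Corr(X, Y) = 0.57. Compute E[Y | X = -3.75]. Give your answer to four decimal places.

-5.1989

For a bivariate normal, E[Y | X=x] = μ_Y + ρ·(σ_Y/σ_X)·(x − μ_X).
E[Y | X=-3.75] = -1.39 + (0.57)·(2.29/3.05)·(-3.75 − (5.15)) = -1.39 + (0.42797)·(-8.9) = -5.1989.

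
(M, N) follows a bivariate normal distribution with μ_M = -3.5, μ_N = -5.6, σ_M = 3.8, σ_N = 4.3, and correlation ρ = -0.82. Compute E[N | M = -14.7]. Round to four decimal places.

For a bivariate normal, E[N | M=x] = μ_N + ρ·(σ_N/σ_M)·(x − μ_M).
E[N | M=-14.7] = -5.6 + (-0.82)·(4.3/3.8)·(-14.7 − (-3.5)) = -5.6 + (-0.92789)·(-11.2) = 4.7924.

4.7924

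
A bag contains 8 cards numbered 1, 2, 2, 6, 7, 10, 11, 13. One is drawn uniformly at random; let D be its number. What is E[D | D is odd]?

P(D is odd) = 1/2.
Σ over the event: 1·1/8 + 7·1/8 + 11·1/8 + 13·1/8 = 4.
E[D | D is odd] = (4) / (1/2) = 8.

8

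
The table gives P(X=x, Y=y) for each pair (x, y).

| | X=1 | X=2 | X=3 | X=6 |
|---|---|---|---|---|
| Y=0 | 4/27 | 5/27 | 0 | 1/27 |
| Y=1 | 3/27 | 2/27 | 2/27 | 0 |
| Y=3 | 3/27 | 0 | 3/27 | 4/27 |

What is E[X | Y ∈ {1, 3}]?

P(Y ∈ {1, 3}) = 17/27.
Σ X·P over the event = 1·(3/27) + 1·(3/27) + 2·(2/27) + 3·(2/27) + 3·(3/27) + 6·(4/27) = 49/27.
E[X | Y ∈ {1, 3}] = (49/27) / (17/27) = 49/17.

49/17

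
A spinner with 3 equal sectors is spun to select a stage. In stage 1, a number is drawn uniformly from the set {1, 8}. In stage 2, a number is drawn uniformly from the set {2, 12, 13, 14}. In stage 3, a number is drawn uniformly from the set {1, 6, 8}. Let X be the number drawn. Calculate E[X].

E[X | stage 1] = (1+8)/2 = 9/2.
E[X | stage 2] = (2+12+13+14)/4 = 41/4.
E[X | stage 3] = (1+6+8)/3 = 5.
By the law of total expectation,
E[X] = (1/3)·(9/2) + (1/3)·(41/4) + (1/3)·(5) = 79/12.

79/12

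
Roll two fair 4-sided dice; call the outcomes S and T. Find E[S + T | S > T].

Outcomes with S > T: (2,1), (3,1), (3,2), (4,1), (4,2), (4,3), each with probability 1/16.
E[S + T | S > T] = (3 + 4 + 5 + 5 + 6 + 7) / 6 = 5.

5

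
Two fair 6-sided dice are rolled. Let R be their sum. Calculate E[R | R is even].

7

P(R is even) = 1/2.
Σ over the event: 2·1/36 + 4·1/12 + 6·5/36 + 8·5/36 + 10·1/12 + 12·1/36 = 7/2.
E[R | R is even] = (7/2) / (1/2) = 7.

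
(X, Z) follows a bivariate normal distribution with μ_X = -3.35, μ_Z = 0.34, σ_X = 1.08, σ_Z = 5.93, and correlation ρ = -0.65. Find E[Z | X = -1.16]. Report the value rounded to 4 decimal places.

For a bivariate normal, E[Z | X=x] = μ_Z + ρ·(σ_Z/σ_X)·(x − μ_X).
E[Z | X=-1.16] = 0.34 + (-0.65)·(5.93/1.08)·(-1.16 − (-3.35)) = 0.34 + (-3.569)·(2.19) = -7.4761.

-7.4761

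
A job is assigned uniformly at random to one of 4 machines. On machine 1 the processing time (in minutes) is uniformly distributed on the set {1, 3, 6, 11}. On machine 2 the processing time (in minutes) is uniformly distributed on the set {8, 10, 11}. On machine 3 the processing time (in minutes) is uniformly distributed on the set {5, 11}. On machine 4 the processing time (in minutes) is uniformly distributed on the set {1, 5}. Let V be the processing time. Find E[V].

311/48

E[V | machine 1] = (1+3+6+11)/4 = 21/4.
E[V | machine 2] = (8+10+11)/3 = 29/3.
E[V | machine 3] = (5+11)/2 = 8.
E[V | machine 4] = (1+5)/2 = 3.
By the law of total expectation,
E[V] = (1/4)·(21/4) + (1/4)·(29/3) + (1/4)·(8) + (1/4)·(3) = 311/48.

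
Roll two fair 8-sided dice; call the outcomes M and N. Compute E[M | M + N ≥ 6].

P(M + N ≥ 6) = 27/32.
Summing M·P(x,y) over outcomes with M + N ≥ 6 gives 67/16.
E[M | M + N ≥ 6] = (67/16) / (27/32) = 134/27.

134/27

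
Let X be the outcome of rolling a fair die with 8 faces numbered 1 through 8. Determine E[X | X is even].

Given X is even, X is equally likely to be any of {2, 4, 6, 8}.
E[X | X is even] = (2 + 4 + 6 + 8) / 4 = 5.

5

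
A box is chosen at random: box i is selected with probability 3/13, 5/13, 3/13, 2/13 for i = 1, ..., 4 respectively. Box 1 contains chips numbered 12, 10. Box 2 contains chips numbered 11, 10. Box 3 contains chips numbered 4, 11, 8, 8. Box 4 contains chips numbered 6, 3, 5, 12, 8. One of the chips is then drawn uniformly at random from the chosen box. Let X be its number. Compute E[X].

E[X | box 1] = (12+10)/2 = 11.
E[X | box 2] = (11+10)/2 = 21/2.
E[X | box 3] = (4+11+8+8)/4 = 31/4.
E[X | box 4] = (6+3+5+12+8)/5 = 34/5.
E[X] = (3/13)·(11) + (5/13)·(21/2) + (3/13)·(31/4) + (2/13)·(34/5) = 2447/260.

2447/260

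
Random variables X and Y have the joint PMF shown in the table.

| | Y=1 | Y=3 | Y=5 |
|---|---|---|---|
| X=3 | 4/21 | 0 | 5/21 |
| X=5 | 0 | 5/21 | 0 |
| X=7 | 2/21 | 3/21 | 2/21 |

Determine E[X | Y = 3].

23/4

P(Y = 3) = 8/21.
Σ X·P over the event = 5·(5/21) + 7·(3/21) = 46/21.
E[X | Y = 3] = (46/21) / (8/21) = 23/4.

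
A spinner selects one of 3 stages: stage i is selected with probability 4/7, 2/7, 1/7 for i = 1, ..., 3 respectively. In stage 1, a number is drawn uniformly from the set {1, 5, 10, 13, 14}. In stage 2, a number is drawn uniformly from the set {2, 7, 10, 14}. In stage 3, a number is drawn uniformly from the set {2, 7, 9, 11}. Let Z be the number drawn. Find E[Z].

1163/140

E[Z | stage 1] = (1+5+10+13+14)/5 = 43/5.
E[Z | stage 2] = (2+7+10+14)/4 = 33/4.
E[Z | stage 3] = (2+7+9+11)/4 = 29/4.
By the law of total expectation,
E[Z] = (4/7)·(43/5) + (2/7)·(33/4) + (1/7)·(29/4) = 1163/140.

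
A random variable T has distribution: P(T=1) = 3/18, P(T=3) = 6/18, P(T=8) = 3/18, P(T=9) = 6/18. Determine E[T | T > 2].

P(T > 2) = 5/6.
Σ over the event: 3·1/3 + 8·1/6 + 9·1/3 = 16/3.
E[T | T > 2] = (16/3) / (5/6) = 32/5.

32/5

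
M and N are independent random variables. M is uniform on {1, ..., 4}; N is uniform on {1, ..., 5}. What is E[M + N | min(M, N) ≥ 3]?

P(min(M, N) ≥ 3) = 3/10.
Summing (M+N)·P(x,y) over outcomes with min(M, N) ≥ 3 gives 9/4.
E[M + N | min(M, N) ≥ 3] = (9/4) / (3/10) = 15/2.

15/2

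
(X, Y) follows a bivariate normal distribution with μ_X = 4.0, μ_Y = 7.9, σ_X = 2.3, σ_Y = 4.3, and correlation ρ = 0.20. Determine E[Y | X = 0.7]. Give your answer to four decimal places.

The regression of Y on X has slope ρ·σ_Y/σ_X and passes through (μ_X, μ_Y).
E[Y | X=0.7] = 7.9 + (0.20)·(4.3/2.3)·(0.7 − (4.0)) = 7.9 + (0.37391)·(-3.3) = 6.6661.

6.6661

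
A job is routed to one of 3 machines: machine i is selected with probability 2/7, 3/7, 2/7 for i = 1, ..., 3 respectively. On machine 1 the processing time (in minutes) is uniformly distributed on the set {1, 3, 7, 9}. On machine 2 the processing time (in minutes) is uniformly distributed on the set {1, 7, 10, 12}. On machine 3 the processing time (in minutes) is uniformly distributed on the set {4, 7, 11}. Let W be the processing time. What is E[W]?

283/42

E[W | machine 1] = (1+3+7+9)/4 = 5.
E[W | machine 2] = (1+7+10+12)/4 = 15/2.
E[W | machine 3] = (4+7+11)/3 = 22/3.
By the law of total expectation,
E[W] = (2/7)·(5) + (3/7)·(15/2) + (2/7)·(22/3) = 283/42.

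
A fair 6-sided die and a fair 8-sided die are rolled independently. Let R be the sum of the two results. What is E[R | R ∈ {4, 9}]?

P(R ∈ {4, 9}) = 3/16.
Σ over the event: 4·1/16 + 9·1/8 = 11/8.
E[R | R ∈ {4, 9}] = (11/8) / (3/16) = 22/3.

22/3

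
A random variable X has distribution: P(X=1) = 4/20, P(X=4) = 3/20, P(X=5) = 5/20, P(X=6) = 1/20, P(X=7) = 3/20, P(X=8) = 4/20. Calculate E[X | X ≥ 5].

84/13

P(X ≥ 5) = 13/20.
Σ over the event: 5·1/4 + 6·1/20 + 7·3/20 + 8·1/5 = 21/5.
E[X | X ≥ 5] = (21/5) / (13/20) = 84/13.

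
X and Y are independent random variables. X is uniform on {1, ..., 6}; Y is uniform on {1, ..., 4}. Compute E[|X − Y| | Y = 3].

Outcomes with Y = 3: (1,3), (2,3), (3,3), (4,3), (5,3), (6,3), each with probability 1/24.
E[|X − Y| | Y = 3] = (2 + 1 + 0 + 1 + 2 + 3) / 6 = 3/2.

3/2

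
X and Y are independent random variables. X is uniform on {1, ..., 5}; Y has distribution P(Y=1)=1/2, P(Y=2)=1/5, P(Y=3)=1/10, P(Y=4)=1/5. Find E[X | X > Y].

113/30

P(X > Y) = 3/5.
Summing X·P(x,y) over outcomes with X > Y gives 113/50.
E[X | X > Y] = (113/50) / (3/5) = 113/30.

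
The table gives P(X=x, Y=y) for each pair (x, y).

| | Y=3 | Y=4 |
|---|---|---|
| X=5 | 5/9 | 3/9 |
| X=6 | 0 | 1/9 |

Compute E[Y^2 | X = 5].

P(X = 5) = 8/9.
Σ Y^2·P over the event = 9·(5/9) + 16·(3/9) = 31/3.
E[Y^2 | X = 5] = (31/3) / (8/9) = 93/8.

93/8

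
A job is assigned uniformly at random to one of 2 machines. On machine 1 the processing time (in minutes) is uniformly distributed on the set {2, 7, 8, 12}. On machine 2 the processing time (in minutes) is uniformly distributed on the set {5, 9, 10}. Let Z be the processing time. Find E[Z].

61/8

E[Z | machine 1] = (2+7+8+12)/4 = 29/4.
E[Z | machine 2] = (5+9+10)/3 = 8.
By the law of total expectation,
E[Z] = (1/2)·(29/4) + (1/2)·(8) = 61/8.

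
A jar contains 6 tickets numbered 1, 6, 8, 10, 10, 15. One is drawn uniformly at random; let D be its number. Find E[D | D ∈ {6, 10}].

26/3

P(D ∈ {6, 10}) = 1/2.
Σ over the event: 6·1/6 + 10·1/3 = 13/3.
E[D | D ∈ {6, 10}] = (13/3) / (1/2) = 26/3.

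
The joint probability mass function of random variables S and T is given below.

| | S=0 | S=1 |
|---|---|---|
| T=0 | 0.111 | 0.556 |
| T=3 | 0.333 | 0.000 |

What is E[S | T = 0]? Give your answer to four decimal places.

0.8336

P(T = 0) = 0.667.
Summing S·P(S=x,T=y) over the conditioning event gives 0.556.
E[S | T = 0] = (0.556) / (0.667) = 0.8336.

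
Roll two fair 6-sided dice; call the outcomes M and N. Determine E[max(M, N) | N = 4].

9/2

P(N = 4) = 1/6.
Summing max(M,N)·P(x,y) over outcomes with N = 4 gives 3/4.
E[max(M, N) | N = 4] = (3/4) / (1/6) = 9/2.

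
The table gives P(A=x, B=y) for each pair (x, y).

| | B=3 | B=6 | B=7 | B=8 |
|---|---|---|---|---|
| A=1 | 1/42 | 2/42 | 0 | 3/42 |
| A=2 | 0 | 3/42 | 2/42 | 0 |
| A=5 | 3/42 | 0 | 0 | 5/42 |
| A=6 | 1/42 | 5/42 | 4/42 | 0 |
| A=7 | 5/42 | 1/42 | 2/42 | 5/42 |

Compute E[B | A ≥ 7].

P(A ≥ 7) = 13/42.
Summing B·P(A=x,B=y) over the conditioning event gives 25/14.
E[B | A ≥ 7] = (25/14) / (13/42) = 75/13.

75/13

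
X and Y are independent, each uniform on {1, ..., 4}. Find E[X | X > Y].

10/3

Outcomes with X > Y: (2,1), (3,1), (3,2), (4,1), (4,2), (4,3), each with probability 1/16.
E[X | X > Y] = (2 + 3 + 3 + 4 + 4 + 4) / 6 = 10/3.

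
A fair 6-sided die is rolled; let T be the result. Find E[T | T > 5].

6

Given T > 5, T is equally likely to be any of {6}.
E[T | T > 5] = (6) / 1 = 6.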